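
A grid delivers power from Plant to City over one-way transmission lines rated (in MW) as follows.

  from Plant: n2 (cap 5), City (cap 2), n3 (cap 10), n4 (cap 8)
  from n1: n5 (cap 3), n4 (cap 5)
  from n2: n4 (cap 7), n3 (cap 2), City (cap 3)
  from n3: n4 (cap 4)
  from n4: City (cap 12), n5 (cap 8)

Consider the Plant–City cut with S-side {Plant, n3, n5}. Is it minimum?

No — its capacity is 19, but the minimum cut has capacity 17.

Given cut capacity: 5 + 8 + 2 + 4 = 19.
Augment Plant→City: bottleneck 2, flow now 2.
Augment Plant→n2→City: bottleneck 3, flow now 5.
Augment Plant→n4→City: bottleneck 8, flow now 13.
Augment Plant→n2→n4→City: bottleneck 2, flow now 15.
Augment Plant→n3→n4→City: bottleneck 2, flow now 17.
No augmenting path remains; maximum flow = 17.
In the residual graph, reachable from Plant: {Plant, n2, n3, n4, n5}.
Min-cut edges: Plant→City (2), n2→City (3), n4→City (12); capacity 2 + 3 + 12 = 17.
Cut capacity 19 exceeds the max flow 17, so it is not minimum.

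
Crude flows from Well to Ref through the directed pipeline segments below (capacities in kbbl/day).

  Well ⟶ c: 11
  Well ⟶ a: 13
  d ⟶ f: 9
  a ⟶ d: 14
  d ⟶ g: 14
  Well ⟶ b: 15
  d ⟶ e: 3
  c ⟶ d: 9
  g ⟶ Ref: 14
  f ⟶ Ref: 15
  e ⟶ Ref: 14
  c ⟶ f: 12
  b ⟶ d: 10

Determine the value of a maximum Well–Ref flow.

Augment Well→c→f→Ref: bottleneck 11, flow now 11.
Augment Well→a→d→e→Ref: bottleneck 3, flow now 14.
Augment Well→a→d→f→Ref: bottleneck 4, flow now 18.
Augment Well→a→d→g→Ref: bottleneck 6, flow now 24.
Augment Well→b→d→g→Ref: bottleneck 8, flow now 32.
No augmenting path remains; maximum flow = 32.
In the residual graph, reachable from Well: {Well, a, b, c, d, f}.
Min-cut edges: d→e (3), d→g (14), f→Ref (15); capacity 3 + 14 + 15 = 32.
This cut is saturated, so no flow can exceed 32.

32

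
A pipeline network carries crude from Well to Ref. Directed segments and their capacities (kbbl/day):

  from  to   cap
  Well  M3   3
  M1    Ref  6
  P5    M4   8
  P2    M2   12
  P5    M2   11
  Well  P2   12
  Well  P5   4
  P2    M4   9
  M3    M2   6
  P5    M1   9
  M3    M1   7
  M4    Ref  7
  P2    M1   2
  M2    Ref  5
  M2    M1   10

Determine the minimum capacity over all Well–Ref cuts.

18

Augment Well→M3→M1→Ref: bottleneck 3, flow now 3.
Augment Well→P2→M1→Ref: bottleneck 2, flow now 5.
Augment Well→P2→M4→Ref: bottleneck 7, flow now 12.
Augment Well→P2→M2→Ref: bottleneck 3, flow now 15.
Augment Well→P5→M1→Ref: bottleneck 1, flow now 16.
Augment Well→P5→M2→Ref: bottleneck 2, flow now 18.
No augmenting path remains; maximum flow = 18.
By max-flow min-cut, the minimum cut capacity equals the max flow.
In the residual graph, reachable from Well: {Well, M3, P2, P5, M1, M4, M2}.
Min-cut edges: M1→Ref (6), M4→Ref (7), M2→Ref (5); capacity 6 + 7 + 5 = 18.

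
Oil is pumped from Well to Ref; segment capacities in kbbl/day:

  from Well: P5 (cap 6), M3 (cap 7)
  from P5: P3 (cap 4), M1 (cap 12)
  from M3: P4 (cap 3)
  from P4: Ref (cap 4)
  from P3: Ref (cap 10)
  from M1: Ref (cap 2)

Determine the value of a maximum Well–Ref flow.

9

Augment Well→P5→P3→Ref: bottleneck 4, flow now 4.
Augment Well→P5→M1→Ref: bottleneck 2, flow now 6.
Augment Well→M3→P4→Ref: bottleneck 3, flow now 9.
No augmenting path remains; maximum flow = 9.
In the residual graph, reachable from Well: {Well, M3}.
Min-cut edges: Well→P5 (6), M3→P4 (3); capacity 6 + 3 = 9.
This cut is saturated, so no flow can exceed 9.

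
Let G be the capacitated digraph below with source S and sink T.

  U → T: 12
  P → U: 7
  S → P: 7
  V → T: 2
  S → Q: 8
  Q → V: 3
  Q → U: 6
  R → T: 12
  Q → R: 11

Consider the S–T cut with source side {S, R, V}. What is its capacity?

Edges leaving {S, R, V}: S→P (7), S→Q (8), R→T (12), V→T (2).
Cut capacity = 7 + 8 + 12 + 2 = 29.

29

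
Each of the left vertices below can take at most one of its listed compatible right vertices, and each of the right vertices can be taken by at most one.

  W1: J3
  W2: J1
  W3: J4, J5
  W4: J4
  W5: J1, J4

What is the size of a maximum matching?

4

Unit-capacity flow: source→left, listed edges, right→sink; max matching = max flow.
Augmenting path W1→J3 (+1); matched 1.
Augmenting path W2→J1 (+1); matched 2.
Augmenting path W3→J4 (+1); matched 3.
Augmenting path W4→J4→W3→J5 (+1); matched 4.
No augmenting path remains; maximum matching = 4.
König certificate: {W1, W3, J1, J4} is a vertex cover of size 4 (every listed pair touches it), so no matching can be larger.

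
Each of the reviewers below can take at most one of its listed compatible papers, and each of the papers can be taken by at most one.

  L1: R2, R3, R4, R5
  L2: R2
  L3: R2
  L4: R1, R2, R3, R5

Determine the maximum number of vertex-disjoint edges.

3

Unit-capacity flow: source→left, listed edges, right→sink; max matching = max flow.
Augmenting path L1→R2 (+1); matched 1.
Augmenting path L4→R1 (+1); matched 2.
Augmenting path L2→R2→L1→R3 (+1); matched 3.
No augmenting path remains; maximum matching = 3.
König certificate: {L1, L4, R2} is a vertex cover of size 3 (every listed pair touches it), so no matching can be larger.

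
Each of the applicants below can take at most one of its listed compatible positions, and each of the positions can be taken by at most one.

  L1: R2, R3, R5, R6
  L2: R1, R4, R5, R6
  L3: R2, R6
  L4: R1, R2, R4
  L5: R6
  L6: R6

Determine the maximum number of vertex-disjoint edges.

5

Unit-capacity flow: source→left, listed edges, right→sink; max matching = max flow.
Augmenting path L1→R2 (+1); matched 1.
Augmenting path L2→R1 (+1); matched 2.
Augmenting path L3→R6 (+1); matched 3.
Augmenting path L4→R4 (+1); matched 4.
Augmenting path L5→R6→L3→R2→L1→R3 (+1); matched 5.
No augmenting path remains; maximum matching = 5.
König certificate: {L1, L2, L3, L4, R6} is a vertex cover of size 5 (every listed pair touches it), so no matching can be larger.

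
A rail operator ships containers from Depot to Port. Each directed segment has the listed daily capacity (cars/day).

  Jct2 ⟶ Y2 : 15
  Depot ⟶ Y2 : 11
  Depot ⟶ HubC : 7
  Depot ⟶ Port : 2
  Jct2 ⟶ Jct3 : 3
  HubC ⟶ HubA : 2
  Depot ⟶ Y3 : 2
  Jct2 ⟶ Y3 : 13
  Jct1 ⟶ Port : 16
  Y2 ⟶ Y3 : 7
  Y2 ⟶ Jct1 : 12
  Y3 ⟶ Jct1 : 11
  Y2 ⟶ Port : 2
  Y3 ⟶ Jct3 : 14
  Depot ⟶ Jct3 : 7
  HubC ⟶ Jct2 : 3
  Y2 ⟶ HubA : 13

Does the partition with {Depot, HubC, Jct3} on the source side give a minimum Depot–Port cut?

Given cut capacity: 11 + 2 + 2 + 3 + 2 = 20.
Augment Depot→Port: bottleneck 2, flow now 2.
Augment Depot→Y2→Port: bottleneck 2, flow now 4.
Augment Depot→Y2→Jct1→Port: bottleneck 9, flow now 13.
Augment Depot→Y3→Jct1→Port: bottleneck 2, flow now 15.
Augment Depot→HubC→Jct2→Y2→Jct1→Port: bottleneck 3, flow now 18.
No augmenting path remains; maximum flow = 18.
In the residual graph, reachable from Depot: {Depot, HubC, HubA, Jct3}.
Min-cut edges: Depot→Y2 (11), Depot→Y3 (2), Depot→Port (2), HubC→Jct2 (3); capacity 11 + 2 + 2 + 3 = 18.
Cut capacity 20 exceeds the max flow 18, so it is not minimum.

No — its capacity is 20, but the minimum cut has capacity 18.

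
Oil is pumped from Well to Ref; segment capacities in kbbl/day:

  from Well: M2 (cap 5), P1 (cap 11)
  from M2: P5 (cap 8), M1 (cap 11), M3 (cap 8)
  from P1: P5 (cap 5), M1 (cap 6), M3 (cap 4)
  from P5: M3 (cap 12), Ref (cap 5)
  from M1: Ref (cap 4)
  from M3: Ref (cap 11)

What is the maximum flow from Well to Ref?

16

Augment Well→M2→P5→Ref: bottleneck 5, flow now 5.
Augment Well→P1→M1→Ref: bottleneck 4, flow now 9.
Augment Well→P1→M3→Ref: bottleneck 4, flow now 13.
Augment Well→P1→P5→M3→Ref: bottleneck 3, flow now 16.
No augmenting path remains; maximum flow = 16.
In the residual graph, reachable from Well: {Well}.
Min-cut edges: Well→M2 (5), Well→P1 (11); capacity 5 + 11 = 16.
This cut is saturated, so no flow can exceed 16.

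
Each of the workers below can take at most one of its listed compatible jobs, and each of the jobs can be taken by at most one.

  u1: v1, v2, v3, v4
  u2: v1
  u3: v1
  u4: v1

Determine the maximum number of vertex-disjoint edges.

2

Unit-capacity flow: source→left, listed edges, right→sink; max matching = max flow.
Augmenting path u1→v1 (+1); matched 1.
Augmenting path u2→v1→u1→v2 (+1); matched 2.
No augmenting path remains; maximum matching = 2.
König certificate: {u1, v1} is a vertex cover of size 2 (every listed pair touches it), so no matching can be larger.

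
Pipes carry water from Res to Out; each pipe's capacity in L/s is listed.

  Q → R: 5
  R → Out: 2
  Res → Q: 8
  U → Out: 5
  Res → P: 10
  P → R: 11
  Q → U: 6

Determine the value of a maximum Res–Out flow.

Augment Res→P→R→Out: bottleneck 2, flow now 2.
Augment Res→Q→U→Out: bottleneck 5, flow now 7.
No augmenting path remains; maximum flow = 7.
In the residual graph, reachable from Res: {Res, P, Q, R, U}.
Min-cut edges: R→Out (2), U→Out (5); capacity 2 + 5 = 7.
This cut is saturated, so no flow can exceed 7.

7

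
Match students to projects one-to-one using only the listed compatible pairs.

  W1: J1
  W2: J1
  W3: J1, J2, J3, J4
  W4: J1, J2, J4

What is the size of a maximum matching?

3

Unit-capacity flow: source→left, listed edges, right→sink; max matching = max flow.
Augmenting path W1→J1 (+1); matched 1.
Augmenting path W3→J2 (+1); matched 2.
Augmenting path W4→J4 (+1); matched 3.
No augmenting path remains; maximum matching = 3.
König certificate: {W3, W4, J1} is a vertex cover of size 3 (every listed pair touches it), so no matching can be larger.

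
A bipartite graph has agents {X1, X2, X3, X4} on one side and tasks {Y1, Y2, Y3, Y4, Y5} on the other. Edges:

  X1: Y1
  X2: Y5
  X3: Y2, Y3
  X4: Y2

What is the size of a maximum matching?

Unit-capacity flow: source→left, listed edges, right→sink; max matching = max flow.
Augmenting path X1→Y1 (+1); matched 1.
Augmenting path X2→Y5 (+1); matched 2.
Augmenting path X3→Y2 (+1); matched 3.
Augmenting path X4→Y2→X3→Y3 (+1); matched 4.
No augmenting path remains; maximum matching = 4.
König certificate: {X1, X2, X3, X4} is a vertex cover of size 4 (every listed pair touches it), so no matching can be larger.

4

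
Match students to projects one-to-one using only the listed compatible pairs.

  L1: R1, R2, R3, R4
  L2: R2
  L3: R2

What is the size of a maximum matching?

Unit-capacity flow: source→left, listed edges, right→sink; max matching = max flow.
Augmenting path L1→R1 (+1); matched 1.
Augmenting path L2→R2 (+1); matched 2.
No augmenting path remains; maximum matching = 2.
König certificate: {L1, R2} is a vertex cover of size 2 (every listed pair touches it), so no matching can be larger.

2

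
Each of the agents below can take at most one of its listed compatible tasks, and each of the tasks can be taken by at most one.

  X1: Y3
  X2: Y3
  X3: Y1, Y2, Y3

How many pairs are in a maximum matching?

Unit-capacity flow: source→left, listed edges, right→sink; max matching = max flow.
Augmenting path X1→Y3 (+1); matched 1.
Augmenting path X3→Y1 (+1); matched 2.
No augmenting path remains; maximum matching = 2.
König certificate: {X3, Y3} is a vertex cover of size 2 (every listed pair touches it), so no matching can be larger.

2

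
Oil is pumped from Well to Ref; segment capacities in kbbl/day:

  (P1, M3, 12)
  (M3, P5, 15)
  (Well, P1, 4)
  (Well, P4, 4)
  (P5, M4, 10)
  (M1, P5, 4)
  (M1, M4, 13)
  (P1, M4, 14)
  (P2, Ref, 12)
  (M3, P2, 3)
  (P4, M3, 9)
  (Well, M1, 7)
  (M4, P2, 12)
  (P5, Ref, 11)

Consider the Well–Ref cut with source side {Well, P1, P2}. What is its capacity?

49

Edges leaving {Well, P1, P2}: Well→P4 (4), Well→M1 (7), P1→M4 (14), P1→M3 (12), P2→Ref (12).
Cut capacity = 4 + 7 + 14 + 12 + 12 = 49.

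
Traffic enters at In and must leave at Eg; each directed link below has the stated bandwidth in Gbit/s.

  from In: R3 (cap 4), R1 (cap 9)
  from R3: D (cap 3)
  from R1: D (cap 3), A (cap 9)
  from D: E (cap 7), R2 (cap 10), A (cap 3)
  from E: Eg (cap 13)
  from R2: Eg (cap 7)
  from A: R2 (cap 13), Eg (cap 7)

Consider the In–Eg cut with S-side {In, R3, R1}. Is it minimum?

No — its capacity is 15, but the minimum cut has capacity 12.

Given cut capacity: 3 + 3 + 9 = 15.
Augment In→R1→A→Eg: bottleneck 7, flow now 7.
Augment In→R3→D→E→Eg: bottleneck 3, flow now 10.
Augment In→R1→D→E→Eg: bottleneck 2, flow now 12.
No augmenting path remains; maximum flow = 12.
In the residual graph, reachable from In: {In, R3}.
Min-cut edges: In→R1 (9), R3→D (3); capacity 9 + 3 = 12.
Cut capacity 15 exceeds the max flow 12, so it is not minimum.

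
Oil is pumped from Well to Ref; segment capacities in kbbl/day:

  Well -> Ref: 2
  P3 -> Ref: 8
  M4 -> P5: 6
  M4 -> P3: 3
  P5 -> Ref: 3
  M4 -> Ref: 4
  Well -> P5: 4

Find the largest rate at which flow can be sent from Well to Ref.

Augment Well→Ref: bottleneck 2, flow now 2.
Augment Well→P5→Ref: bottleneck 3, flow now 5.
No augmenting path remains; maximum flow = 5.
In the residual graph, reachable from Well: {Well, P5}.
Min-cut edges: Well→Ref (2), P5→Ref (3); capacity 2 + 3 = 5.
This cut is saturated, so no flow can exceed 5.

5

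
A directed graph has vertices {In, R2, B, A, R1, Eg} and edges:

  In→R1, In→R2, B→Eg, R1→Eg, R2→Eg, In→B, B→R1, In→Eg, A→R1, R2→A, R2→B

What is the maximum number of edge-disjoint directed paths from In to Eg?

4

Assign every edge capacity 1; by Menger, the answer equals the max flow.
Path In→Eg (+1); total 1.
Path In→R2→Eg (+1); total 2.
Path In→B→Eg (+1); total 3.
Path In→R1→Eg (+1); total 4.
No residual In→Eg path; max flow = 4.
Certifying cut of size 4: {In→B, In→Eg, In→R1, In→R2}.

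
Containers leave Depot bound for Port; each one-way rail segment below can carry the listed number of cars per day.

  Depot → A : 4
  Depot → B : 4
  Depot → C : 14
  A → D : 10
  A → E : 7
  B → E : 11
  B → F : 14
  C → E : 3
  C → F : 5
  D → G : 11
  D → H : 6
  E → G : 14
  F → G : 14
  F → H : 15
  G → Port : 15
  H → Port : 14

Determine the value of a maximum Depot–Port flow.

16

Augment Depot→A→D→G→Port: bottleneck 4, flow now 4.
Augment Depot→B→E→G→Port: bottleneck 4, flow now 8.
Augment Depot→C→E→G→Port: bottleneck 3, flow now 11.
Augment Depot→C→F→G→Port: bottleneck 4, flow now 15.
Augment Depot→C→F→H→Port: bottleneck 1, flow now 16.
No augmenting path remains; maximum flow = 16.
In the residual graph, reachable from Depot: {Depot, C}.
Min-cut edges: Depot→A (4), Depot→B (4), C→E (3), C→F (5); capacity 4 + 4 + 3 + 5 = 16.
This cut is saturated, so no flow can exceed 16.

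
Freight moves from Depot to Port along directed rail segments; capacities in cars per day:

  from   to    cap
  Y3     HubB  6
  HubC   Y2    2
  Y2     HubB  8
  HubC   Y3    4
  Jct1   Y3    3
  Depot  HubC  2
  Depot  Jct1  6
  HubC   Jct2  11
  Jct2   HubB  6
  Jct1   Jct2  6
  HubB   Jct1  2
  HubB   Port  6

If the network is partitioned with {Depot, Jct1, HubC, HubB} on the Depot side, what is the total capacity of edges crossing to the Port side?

32

Edges leaving {Depot, Jct1, HubC, HubB}: Jct1→Jct2 (6), Jct1→Y3 (3), HubC→Jct2 (11), HubC→Y3 (4), HubC→Y2 (2), HubB→Port (6).
Cut capacity = 6 + 3 + 11 + 4 + 2 + 6 = 32.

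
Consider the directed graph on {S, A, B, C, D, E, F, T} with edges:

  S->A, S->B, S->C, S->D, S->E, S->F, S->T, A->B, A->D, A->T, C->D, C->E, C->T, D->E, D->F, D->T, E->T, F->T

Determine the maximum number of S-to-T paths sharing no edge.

6

Assign every edge capacity 1; by Menger, the answer equals the max flow.
Path S→T (+1); total 1.
Path S→A→T (+1); total 2.
Path S→C→T (+1); total 3.
Path S→D→T (+1); total 4.
Path S→E→T (+1); total 5.
Path S→F→T (+1); total 6.
No residual S→T path; max flow = 6.
Certifying cut of size 6: {S→A, S→C, S→D, S→E, S→F, S→T}.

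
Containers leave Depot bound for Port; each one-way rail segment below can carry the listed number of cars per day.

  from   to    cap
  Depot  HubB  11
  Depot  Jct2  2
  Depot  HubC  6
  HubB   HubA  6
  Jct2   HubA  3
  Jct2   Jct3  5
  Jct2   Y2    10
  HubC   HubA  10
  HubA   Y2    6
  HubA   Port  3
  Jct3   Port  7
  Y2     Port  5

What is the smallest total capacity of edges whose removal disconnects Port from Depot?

10

Augment Depot→HubB→HubA→Port: bottleneck 3, flow now 3.
Augment Depot→Jct2→Jct3→Port: bottleneck 2, flow now 5.
Augment Depot→HubB→HubA→Y2→Port: bottleneck 3, flow now 8.
Augment Depot→HubC→HubA→Y2→Port: bottleneck 2, flow now 10.
No augmenting path remains; maximum flow = 10.
By max-flow min-cut, the minimum cut capacity equals the max flow.
In the residual graph, reachable from Depot: {Depot, HubB, HubC, HubA, Y2}.
Min-cut edges: Depot→Jct2 (2), HubA→Port (3), Y2→Port (5); capacity 2 + 3 + 5 = 10.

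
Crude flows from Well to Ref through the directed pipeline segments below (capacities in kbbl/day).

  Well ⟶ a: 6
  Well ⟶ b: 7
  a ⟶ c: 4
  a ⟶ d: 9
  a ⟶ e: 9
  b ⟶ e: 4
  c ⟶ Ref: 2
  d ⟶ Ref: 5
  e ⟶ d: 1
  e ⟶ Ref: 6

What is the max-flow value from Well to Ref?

Augment Well→a→c→Ref: bottleneck 2, flow now 2.
Augment Well→a→d→Ref: bottleneck 4, flow now 6.
Augment Well→b→e→Ref: bottleneck 4, flow now 10.
No augmenting path remains; maximum flow = 10.
In the residual graph, reachable from Well: {Well, b}.
Min-cut edges: Well→a (6), b→e (4); capacity 6 + 4 = 10.
This cut is saturated, so no flow can exceed 10.

10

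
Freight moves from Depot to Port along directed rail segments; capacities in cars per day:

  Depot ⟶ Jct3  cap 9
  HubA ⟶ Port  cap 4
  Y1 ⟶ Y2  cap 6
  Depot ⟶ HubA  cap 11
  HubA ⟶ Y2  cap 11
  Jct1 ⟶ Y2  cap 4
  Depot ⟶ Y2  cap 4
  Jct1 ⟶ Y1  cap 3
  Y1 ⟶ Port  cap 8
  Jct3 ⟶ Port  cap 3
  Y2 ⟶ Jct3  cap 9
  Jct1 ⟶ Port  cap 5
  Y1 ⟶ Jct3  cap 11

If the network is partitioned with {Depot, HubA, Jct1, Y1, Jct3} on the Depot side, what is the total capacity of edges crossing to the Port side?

45

Edges leaving {Depot, HubA, Jct1, Y1, Jct3}: Depot→Y2 (4), HubA→Y2 (11), HubA→Port (4), Jct1→Y2 (4), Jct1→Port (5), Y1→Y2 (6), Y1→Port (8), Jct3→Port (3).
Cut capacity = 4 + 11 + 4 + 4 + 5 + 6 + 8 + 3 = 45.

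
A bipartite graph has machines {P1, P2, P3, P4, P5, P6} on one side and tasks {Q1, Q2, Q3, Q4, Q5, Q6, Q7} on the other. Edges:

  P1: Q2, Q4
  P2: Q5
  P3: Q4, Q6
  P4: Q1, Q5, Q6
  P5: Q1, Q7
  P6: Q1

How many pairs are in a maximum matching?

Unit-capacity flow: source→left, listed edges, right→sink; max matching = max flow.
Augmenting path P1→Q2 (+1); matched 1.
Augmenting path P2→Q5 (+1); matched 2.
Augmenting path P3→Q4 (+1); matched 3.
Augmenting path P4→Q1 (+1); matched 4.
Augmenting path P5→Q7 (+1); matched 5.
Augmenting path P6→Q1→P4→Q6 (+1); matched 6.
No augmenting path remains; maximum matching = 6.
König certificate: {P1, P2, P3, P4, P5, P6} is a vertex cover of size 6 (every listed pair touches it), so no matching can be larger.

6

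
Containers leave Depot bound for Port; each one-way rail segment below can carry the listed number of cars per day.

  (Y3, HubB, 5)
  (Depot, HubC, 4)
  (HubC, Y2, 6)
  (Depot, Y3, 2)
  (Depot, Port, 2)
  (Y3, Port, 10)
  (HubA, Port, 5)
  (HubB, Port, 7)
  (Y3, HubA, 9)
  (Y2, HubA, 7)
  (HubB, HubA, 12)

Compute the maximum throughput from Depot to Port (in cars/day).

Augment Depot→Port: bottleneck 2, flow now 2.
Augment Depot→Y3→Port: bottleneck 2, flow now 4.
Augment Depot→HubC→Y2→HubA→Port: bottleneck 4, flow now 8.
No augmenting path remains; maximum flow = 8.
In the residual graph, reachable from Depot: {Depot}.
Min-cut edges: Depot→HubC (4), Depot→Y3 (2), Depot→Port (2); capacity 4 + 2 + 2 = 8.
This cut is saturated, so no flow can exceed 8.

8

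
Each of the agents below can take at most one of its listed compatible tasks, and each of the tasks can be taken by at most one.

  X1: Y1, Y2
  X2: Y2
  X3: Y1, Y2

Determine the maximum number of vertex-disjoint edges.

2

Unit-capacity flow: source→left, listed edges, right→sink; max matching = max flow.
Augmenting path X1→Y1 (+1); matched 1.
Augmenting path X2→Y2 (+1); matched 2.
No augmenting path remains; maximum matching = 2.
König certificate: {Y1, Y2} is a vertex cover of size 2 (every listed pair touches it), so no matching can be larger.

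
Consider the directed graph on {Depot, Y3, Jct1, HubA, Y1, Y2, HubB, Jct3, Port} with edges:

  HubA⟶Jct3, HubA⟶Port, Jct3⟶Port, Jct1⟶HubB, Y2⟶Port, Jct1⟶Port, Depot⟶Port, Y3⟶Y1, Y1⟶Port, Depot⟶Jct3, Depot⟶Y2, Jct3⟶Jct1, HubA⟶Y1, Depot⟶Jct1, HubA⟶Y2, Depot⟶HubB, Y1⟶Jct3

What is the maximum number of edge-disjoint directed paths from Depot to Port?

4

Assign every edge capacity 1; by Menger, the answer equals the max flow.
Path Depot→Port (+1); total 1.
Path Depot→Jct1→Port (+1); total 2.
Path Depot→Y2→Port (+1); total 3.
Path Depot→Jct3→Port (+1); total 4.
No residual Depot→Port path; max flow = 4.
Certifying cut of size 4: {Depot→Jct1, Depot→Jct3, Depot→Port, Depot→Y2}.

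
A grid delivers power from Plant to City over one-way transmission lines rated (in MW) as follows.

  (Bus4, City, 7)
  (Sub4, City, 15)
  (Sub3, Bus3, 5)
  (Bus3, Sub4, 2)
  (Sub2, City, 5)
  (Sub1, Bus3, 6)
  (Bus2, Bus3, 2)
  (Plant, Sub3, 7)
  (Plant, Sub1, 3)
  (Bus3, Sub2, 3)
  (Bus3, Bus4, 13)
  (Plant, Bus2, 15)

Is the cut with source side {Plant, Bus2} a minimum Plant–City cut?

Given cut capacity: 7 + 3 + 2 = 12.
Augment Plant→Sub3→Bus3→Sub4→City: bottleneck 2, flow now 2.
Augment Plant→Sub3→Bus3→Bus4→City: bottleneck 3, flow now 5.
Augment Plant→Sub1→Bus3→Bus4→City: bottleneck 3, flow now 8.
Augment Plant→Bus2→Bus3→Bus4→City: bottleneck 1, flow now 9.
Augment Plant→Bus2→Bus3→Sub2→City: bottleneck 1, flow now 10.
No augmenting path remains; maximum flow = 10.
In the residual graph, reachable from Plant: {Plant, Sub3, Bus2}.
Min-cut edges: Plant→Sub1 (3), Sub3→Bus3 (5), Bus2→Bus3 (2); capacity 3 + 5 + 2 = 10.
Cut capacity 12 exceeds the max flow 10, so it is not minimum.

No — its capacity is 12, but the minimum cut has capacity 10.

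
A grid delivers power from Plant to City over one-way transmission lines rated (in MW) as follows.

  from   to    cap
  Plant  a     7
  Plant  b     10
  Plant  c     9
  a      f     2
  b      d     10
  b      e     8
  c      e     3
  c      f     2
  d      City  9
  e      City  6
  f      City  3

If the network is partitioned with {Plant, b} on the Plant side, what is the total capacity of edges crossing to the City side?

34

Edges leaving {Plant, b}: Plant→a (7), Plant→c (9), b→d (10), b→e (8).
Cut capacity = 7 + 9 + 10 + 8 = 34.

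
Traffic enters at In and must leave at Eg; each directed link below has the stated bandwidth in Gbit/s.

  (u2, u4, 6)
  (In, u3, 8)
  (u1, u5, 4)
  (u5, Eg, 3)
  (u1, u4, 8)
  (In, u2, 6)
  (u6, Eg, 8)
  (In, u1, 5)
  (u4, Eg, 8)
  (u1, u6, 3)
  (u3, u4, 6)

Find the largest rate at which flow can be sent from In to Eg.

Augment In→u1→u4→Eg: bottleneck 5, flow now 5.
Augment In→u2→u4→Eg: bottleneck 3, flow now 8.
Augment In→u2→u4→u1→u5→Eg: bottleneck 3, flow now 11. (uses reverse residual edge)
Augment In→u3→u4→u1→u6→Eg: bottleneck 2, flow now 13. (uses reverse residual edge)
No augmenting path remains; maximum flow = 13.
In the residual graph, reachable from In: {In, u2, u3, u4}.
Min-cut edges: In→u1 (5), u4→Eg (8); capacity 5 + 8 = 13.
This cut is saturated, so no flow can exceed 13.

13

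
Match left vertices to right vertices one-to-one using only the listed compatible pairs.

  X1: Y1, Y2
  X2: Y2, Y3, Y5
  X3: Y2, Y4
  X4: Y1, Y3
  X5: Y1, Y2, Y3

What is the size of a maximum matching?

5

Unit-capacity flow: source→left, listed edges, right→sink; max matching = max flow.
Augmenting path X1→Y1 (+1); matched 1.
Augmenting path X2→Y2 (+1); matched 2.
Augmenting path X3→Y4 (+1); matched 3.
Augmenting path X4→Y3 (+1); matched 4.
Augmenting path X5→Y2→X2→Y5 (+1); matched 5.
No augmenting path remains; maximum matching = 5.
König certificate: {X1, X2, X3, X4, X5} is a vertex cover of size 5 (every listed pair touches it), so no matching can be larger.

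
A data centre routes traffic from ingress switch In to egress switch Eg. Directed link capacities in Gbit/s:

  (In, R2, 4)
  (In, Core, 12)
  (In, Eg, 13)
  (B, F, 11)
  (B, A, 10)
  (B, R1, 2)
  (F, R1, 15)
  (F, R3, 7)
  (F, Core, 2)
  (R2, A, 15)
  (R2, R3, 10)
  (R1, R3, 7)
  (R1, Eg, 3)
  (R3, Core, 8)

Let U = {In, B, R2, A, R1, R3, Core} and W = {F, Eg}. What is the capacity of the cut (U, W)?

27

Edges leaving {In, B, R2, A, R1, R3, Core}: In→Eg (13), B→F (11), R1→Eg (3).
Cut capacity = 13 + 11 + 3 = 27.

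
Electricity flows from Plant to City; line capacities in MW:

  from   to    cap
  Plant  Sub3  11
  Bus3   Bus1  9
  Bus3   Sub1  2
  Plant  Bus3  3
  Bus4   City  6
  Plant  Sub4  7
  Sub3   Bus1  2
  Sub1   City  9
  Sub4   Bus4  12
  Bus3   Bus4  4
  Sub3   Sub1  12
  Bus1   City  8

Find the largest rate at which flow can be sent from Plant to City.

Augment Plant→Sub3→Bus1→City: bottleneck 2, flow now 2.
Augment Plant→Sub3→Sub1→City: bottleneck 9, flow now 11.
Augment Plant→Sub4→Bus4→City: bottleneck 6, flow now 17.
Augment Plant→Bus3→Bus1→City: bottleneck 3, flow now 20.
No augmenting path remains; maximum flow = 20.
In the residual graph, reachable from Plant: {Plant, Sub4, Bus4}.
Min-cut edges: Plant→Sub3 (11), Plant→Bus3 (3), Bus4→City (6); capacity 11 + 3 + 6 = 20.
This cut is saturated, so no flow can exceed 20.

20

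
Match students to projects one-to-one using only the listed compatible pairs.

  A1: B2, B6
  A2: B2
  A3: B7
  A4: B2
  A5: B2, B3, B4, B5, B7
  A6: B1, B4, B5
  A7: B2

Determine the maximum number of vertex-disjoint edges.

5

Unit-capacity flow: source→left, listed edges, right→sink; max matching = max flow.
Augmenting path A1→B2 (+1); matched 1.
Augmenting path A3→B7 (+1); matched 2.
Augmenting path A5→B3 (+1); matched 3.
Augmenting path A6→B1 (+1); matched 4.
Augmenting path A2→B2→A1→B6 (+1); matched 5.
No augmenting path remains; maximum matching = 5.
König certificate: {A1, A3, A5, A6, B2} is a vertex cover of size 5 (every listed pair touches it), so no matching can be larger.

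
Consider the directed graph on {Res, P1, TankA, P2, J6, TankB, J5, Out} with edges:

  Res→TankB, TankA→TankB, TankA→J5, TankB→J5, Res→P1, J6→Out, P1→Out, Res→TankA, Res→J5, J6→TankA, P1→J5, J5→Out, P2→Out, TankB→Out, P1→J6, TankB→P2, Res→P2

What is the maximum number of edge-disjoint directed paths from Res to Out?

4

Assign every edge capacity 1; by Menger, the answer equals the max flow.
Path Res→P1→Out (+1); total 1.
Path Res→P2→Out (+1); total 2.
Path Res→TankB→Out (+1); total 3.
Path Res→J5→Out (+1); total 4.
No residual Res→Out path; max flow = 4.
Certifying cut of size 4: {J5→Out, P2→Out, Res→P1, TankB→Out}.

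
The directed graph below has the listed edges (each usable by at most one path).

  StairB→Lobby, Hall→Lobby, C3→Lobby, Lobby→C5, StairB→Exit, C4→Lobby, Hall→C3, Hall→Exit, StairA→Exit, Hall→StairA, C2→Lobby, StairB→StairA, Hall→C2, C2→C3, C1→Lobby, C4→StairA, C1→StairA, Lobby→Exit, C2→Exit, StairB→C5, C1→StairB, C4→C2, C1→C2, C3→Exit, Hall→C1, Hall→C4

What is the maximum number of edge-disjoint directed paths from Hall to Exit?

Assign every edge capacity 1; by Menger, the answer equals the max flow.
Path Hall→Exit (+1); total 1.
Path Hall→StairA→Exit (+1); total 2.
Path Hall→C2→Exit (+1); total 3.
Path Hall→C3→Exit (+1); total 4.
Path Hall→Lobby→Exit (+1); total 5.
Path Hall→C1→StairB→Exit (+1); total 6.
No residual Hall→Exit path; max flow = 6.
Certifying cut of size 6: {C2→Exit, C3→Exit, Hall→C1, Hall→Exit, Lobby→Exit, StairA→Exit}.

6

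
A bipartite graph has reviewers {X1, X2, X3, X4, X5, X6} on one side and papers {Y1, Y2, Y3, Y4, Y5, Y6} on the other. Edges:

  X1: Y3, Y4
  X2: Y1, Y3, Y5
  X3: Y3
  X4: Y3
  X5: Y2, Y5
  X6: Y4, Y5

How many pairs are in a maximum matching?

Unit-capacity flow: source→left, listed edges, right→sink; max matching = max flow.
Augmenting path X1→Y3 (+1); matched 1.
Augmenting path X2→Y1 (+1); matched 2.
Augmenting path X5→Y2 (+1); matched 3.
Augmenting path X6→Y4 (+1); matched 4.
Augmenting path X3→Y3→X1→Y4→X6→Y5 (+1); matched 5.
No augmenting path remains; maximum matching = 5.
König certificate: {X1, X2, X5, X6, Y3} is a vertex cover of size 5 (every listed pair touches it), so no matching can be larger.

5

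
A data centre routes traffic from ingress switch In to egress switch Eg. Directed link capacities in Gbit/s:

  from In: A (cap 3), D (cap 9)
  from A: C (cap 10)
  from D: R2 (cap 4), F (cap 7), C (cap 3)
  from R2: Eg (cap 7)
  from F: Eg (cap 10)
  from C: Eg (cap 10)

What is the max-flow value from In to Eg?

Augment In→A→C→Eg: bottleneck 3, flow now 3.
Augment In→D→R2→Eg: bottleneck 4, flow now 7.
Augment In→D→F→Eg: bottleneck 5, flow now 12.
No augmenting path remains; maximum flow = 12.
In the residual graph, reachable from In: {In}.
Min-cut edges: In→A (3), In→D (9); capacity 3 + 9 = 12.
This cut is saturated, so no flow can exceed 12.

12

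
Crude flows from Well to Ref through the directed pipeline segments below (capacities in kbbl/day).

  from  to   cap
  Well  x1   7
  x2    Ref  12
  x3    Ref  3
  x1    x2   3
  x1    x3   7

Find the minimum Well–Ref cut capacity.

Augment Well→x1→x2→Ref: bottleneck 3, flow now 3.
Augment Well→x1→x3→Ref: bottleneck 3, flow now 6.
No augmenting path remains; maximum flow = 6.
By max-flow min-cut, the minimum cut capacity equals the max flow.
In the residual graph, reachable from Well: {Well, x1, x3}.
Min-cut edges: x1→x2 (3), x3→Ref (3); capacity 3 + 3 = 6.

6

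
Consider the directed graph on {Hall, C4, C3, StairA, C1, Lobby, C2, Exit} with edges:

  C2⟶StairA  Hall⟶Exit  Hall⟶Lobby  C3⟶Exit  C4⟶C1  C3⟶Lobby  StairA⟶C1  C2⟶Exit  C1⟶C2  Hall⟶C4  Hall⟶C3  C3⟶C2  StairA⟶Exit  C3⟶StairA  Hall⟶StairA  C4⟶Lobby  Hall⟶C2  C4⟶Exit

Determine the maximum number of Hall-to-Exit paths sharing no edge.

Assign every edge capacity 1; by Menger, the answer equals the max flow.
Path Hall→Exit (+1); total 1.
Path Hall→C4→Exit (+1); total 2.
Path Hall→C3→Exit (+1); total 3.
Path Hall→StairA→Exit (+1); total 4.
Path Hall→C2→Exit (+1); total 5.
No residual Hall→Exit path; max flow = 5.
Certifying cut of size 5: {Hall→C2, Hall→C3, Hall→C4, Hall→Exit, Hall→StairA}.

5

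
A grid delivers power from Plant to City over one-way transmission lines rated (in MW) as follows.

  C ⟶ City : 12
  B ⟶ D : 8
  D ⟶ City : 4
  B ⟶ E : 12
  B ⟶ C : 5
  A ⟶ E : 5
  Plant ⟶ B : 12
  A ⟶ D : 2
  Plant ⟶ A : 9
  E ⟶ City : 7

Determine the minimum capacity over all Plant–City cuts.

Augment Plant→A→D→City: bottleneck 2, flow now 2.
Augment Plant→A→E→City: bottleneck 5, flow now 7.
Augment Plant→B→C→City: bottleneck 5, flow now 12.
Augment Plant→B→D→City: bottleneck 2, flow now 14.
Augment Plant→B→E→City: bottleneck 2, flow now 16.
No augmenting path remains; maximum flow = 16.
By max-flow min-cut, the minimum cut capacity equals the max flow.
In the residual graph, reachable from Plant: {Plant, A, B, D, E}.
Min-cut edges: B→C (5), D→City (4), E→City (7); capacity 5 + 4 + 7 = 16.

16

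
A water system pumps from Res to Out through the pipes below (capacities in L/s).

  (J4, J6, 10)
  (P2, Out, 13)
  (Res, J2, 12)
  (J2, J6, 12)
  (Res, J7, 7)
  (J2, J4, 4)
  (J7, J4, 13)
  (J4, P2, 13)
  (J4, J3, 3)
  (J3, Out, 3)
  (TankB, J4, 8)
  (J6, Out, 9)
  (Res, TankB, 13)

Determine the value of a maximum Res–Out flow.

25

Augment Res→J2→J6→Out: bottleneck 9, flow now 9.
Augment Res→TankB→J4→P2→Out: bottleneck 8, flow now 17.
Augment Res→J2→J4→P2→Out: bottleneck 3, flow now 20.
Augment Res→J7→J4→P2→Out: bottleneck 2, flow now 22.
Augment Res→J7→J4→J3→Out: bottleneck 3, flow now 25.
No augmenting path remains; maximum flow = 25.
In the residual graph, reachable from Res: {Res, TankB, J2, J7, J4, J6}.
Min-cut edges: J4→P2 (13), J4→J3 (3), J6→Out (9); capacity 13 + 3 + 9 = 25.
This cut is saturated, so no flow can exceed 25.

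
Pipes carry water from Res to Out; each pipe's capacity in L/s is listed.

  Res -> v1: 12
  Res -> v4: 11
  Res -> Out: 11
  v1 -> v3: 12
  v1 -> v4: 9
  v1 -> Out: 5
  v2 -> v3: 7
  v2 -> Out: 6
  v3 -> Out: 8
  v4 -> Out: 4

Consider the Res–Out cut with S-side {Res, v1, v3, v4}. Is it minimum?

Given cut capacity: 11 + 5 + 8 + 4 = 28.
Augment Res→Out: bottleneck 11, flow now 11.
Augment Res→v1→Out: bottleneck 5, flow now 16.
Augment Res→v4→Out: bottleneck 4, flow now 20.
Augment Res→v1→v3→Out: bottleneck 7, flow now 27.
No augmenting path remains; maximum flow = 27.
In the residual graph, reachable from Res: {Res, v4}.
Min-cut edges: Res→v1 (12), Res→Out (11), v4→Out (4); capacity 12 + 11 + 4 = 27.
Cut capacity 28 exceeds the max flow 27, so it is not minimum.

No — its capacity is 28, but the minimum cut has capacity 27.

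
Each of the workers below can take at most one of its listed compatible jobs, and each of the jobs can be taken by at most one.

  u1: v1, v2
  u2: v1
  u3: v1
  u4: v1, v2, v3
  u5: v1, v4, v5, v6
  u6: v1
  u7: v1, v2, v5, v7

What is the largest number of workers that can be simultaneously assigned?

5

Unit-capacity flow: source→left, listed edges, right→sink; max matching = max flow.
Augmenting path u1→v1 (+1); matched 1.
Augmenting path u4→v2 (+1); matched 2.
Augmenting path u5→v4 (+1); matched 3.
Augmenting path u7→v5 (+1); matched 4.
Augmenting path u2→v1→u1→v2→u4→v3 (+1); matched 5.
No augmenting path remains; maximum matching = 5.
König certificate: {u1, u4, u5, u7, v1} is a vertex cover of size 5 (every listed pair touches it), so no matching can be larger.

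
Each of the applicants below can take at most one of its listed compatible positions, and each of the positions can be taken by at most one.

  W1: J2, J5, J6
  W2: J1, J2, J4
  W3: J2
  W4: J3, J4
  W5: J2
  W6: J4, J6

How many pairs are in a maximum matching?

Unit-capacity flow: source→left, listed edges, right→sink; max matching = max flow.
Augmenting path W1→J2 (+1); matched 1.
Augmenting path W2→J1 (+1); matched 2.
Augmenting path W4→J3 (+1); matched 3.
Augmenting path W6→J4 (+1); matched 4.
Augmenting path W3→J2→W1→J5 (+1); matched 5.
No augmenting path remains; maximum matching = 5.
König certificate: {W1, W2, W4, W6, J2} is a vertex cover of size 5 (every listed pair touches it), so no matching can be larger.

5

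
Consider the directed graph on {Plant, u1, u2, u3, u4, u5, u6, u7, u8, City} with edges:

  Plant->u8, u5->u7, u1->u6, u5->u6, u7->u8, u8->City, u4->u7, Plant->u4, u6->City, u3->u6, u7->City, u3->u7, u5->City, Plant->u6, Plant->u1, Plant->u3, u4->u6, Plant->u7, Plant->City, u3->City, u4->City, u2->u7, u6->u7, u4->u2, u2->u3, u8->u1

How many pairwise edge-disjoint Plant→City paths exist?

Assign every edge capacity 1; by Menger, the answer equals the max flow.
Path Plant→City (+1); total 1.
Path Plant→u3→City (+1); total 2.
Path Plant→u4→City (+1); total 3.
Path Plant→u6→City (+1); total 4.
Path Plant→u7→City (+1); total 5.
Path Plant→u8→City (+1); total 6.
No residual Plant→City path; max flow = 6.
Certifying cut of size 6: {Plant→City, Plant→u3, Plant→u4, u6→City, u7→City, u8→City}.

6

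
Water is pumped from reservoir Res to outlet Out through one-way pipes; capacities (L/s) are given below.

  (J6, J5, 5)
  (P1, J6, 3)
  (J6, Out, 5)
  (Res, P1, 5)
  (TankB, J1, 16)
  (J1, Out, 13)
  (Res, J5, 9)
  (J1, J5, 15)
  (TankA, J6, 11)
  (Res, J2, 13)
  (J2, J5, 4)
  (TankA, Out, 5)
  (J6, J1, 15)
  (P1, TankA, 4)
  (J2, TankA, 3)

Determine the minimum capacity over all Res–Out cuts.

8

Augment Res→P1→TankA→Out: bottleneck 4, flow now 4.
Augment Res→P1→J6→Out: bottleneck 1, flow now 5.
Augment Res→J2→TankA→Out: bottleneck 1, flow now 6.
Augment Res→J2→TankA→J6→Out: bottleneck 2, flow now 8.
No augmenting path remains; maximum flow = 8.
By max-flow min-cut, the minimum cut capacity equals the max flow.
In the residual graph, reachable from Res: {Res, J2, J5}.
Min-cut edges: Res→P1 (5), J2→TankA (3); capacity 5 + 3 = 8.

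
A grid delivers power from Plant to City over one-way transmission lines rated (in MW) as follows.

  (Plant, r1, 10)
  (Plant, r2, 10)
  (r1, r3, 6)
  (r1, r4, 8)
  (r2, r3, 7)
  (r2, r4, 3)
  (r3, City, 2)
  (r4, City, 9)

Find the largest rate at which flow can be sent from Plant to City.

Augment Plant→r1→r3→City: bottleneck 2, flow now 2.
Augment Plant→r1→r4→City: bottleneck 8, flow now 10.
Augment Plant→r2→r4→City: bottleneck 1, flow now 11.
No augmenting path remains; maximum flow = 11.
In the residual graph, reachable from Plant: {Plant, r1, r2, r3, r4}.
Min-cut edges: r3→City (2), r4→City (9); capacity 2 + 9 = 11.
This cut is saturated, so no flow can exceed 11.

11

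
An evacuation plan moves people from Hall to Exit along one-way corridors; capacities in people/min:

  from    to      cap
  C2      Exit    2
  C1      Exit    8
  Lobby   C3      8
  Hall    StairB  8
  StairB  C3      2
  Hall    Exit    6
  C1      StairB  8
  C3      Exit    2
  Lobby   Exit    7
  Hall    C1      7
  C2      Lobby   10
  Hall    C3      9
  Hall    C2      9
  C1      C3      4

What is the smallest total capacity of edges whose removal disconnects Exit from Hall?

24

Augment Hall→Exit: bottleneck 6, flow now 6.
Augment Hall→C2→Exit: bottleneck 2, flow now 8.
Augment Hall→C1→Exit: bottleneck 7, flow now 15.
Augment Hall→C3→Exit: bottleneck 2, flow now 17.
Augment Hall→C2→Lobby→Exit: bottleneck 7, flow now 24.
No augmenting path remains; maximum flow = 24.
By max-flow min-cut, the minimum cut capacity equals the max flow.
In the residual graph, reachable from Hall: {Hall, StairB, C3}.
Min-cut edges: Hall→C2 (9), Hall→C1 (7), Hall→Exit (6), C3→Exit (2); capacity 9 + 7 + 6 + 2 = 24.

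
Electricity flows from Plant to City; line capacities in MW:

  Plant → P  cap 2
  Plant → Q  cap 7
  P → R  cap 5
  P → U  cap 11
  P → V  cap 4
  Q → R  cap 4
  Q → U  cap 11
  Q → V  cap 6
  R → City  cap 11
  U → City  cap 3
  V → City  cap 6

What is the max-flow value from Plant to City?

Augment Plant→P→R→City: bottleneck 2, flow now 2.
Augment Plant→Q→R→City: bottleneck 4, flow now 6.
Augment Plant→Q→U→City: bottleneck 3, flow now 9.
No augmenting path remains; maximum flow = 9.
In the residual graph, reachable from Plant: {Plant}.
Min-cut edges: Plant→P (2), Plant→Q (7); capacity 2 + 7 = 9.
This cut is saturated, so no flow can exceed 9.

9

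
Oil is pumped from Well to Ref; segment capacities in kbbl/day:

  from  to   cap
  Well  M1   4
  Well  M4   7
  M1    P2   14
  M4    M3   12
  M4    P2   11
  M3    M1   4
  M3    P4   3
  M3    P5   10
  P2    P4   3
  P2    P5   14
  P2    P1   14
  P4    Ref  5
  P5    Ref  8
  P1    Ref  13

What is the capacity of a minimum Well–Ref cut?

Augment Well→M1→P2→P4→Ref: bottleneck 3, flow now 3.
Augment Well→M1→P2→P5→Ref: bottleneck 1, flow now 4.
Augment Well→M4→M3→P4→Ref: bottleneck 2, flow now 6.
Augment Well→M4→M3→P5→Ref: bottleneck 5, flow now 11.
No augmenting path remains; maximum flow = 11.
By max-flow min-cut, the minimum cut capacity equals the max flow.
In the residual graph, reachable from Well: {Well}.
Min-cut edges: Well→M1 (4), Well→M4 (7); capacity 4 + 7 = 11.

11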